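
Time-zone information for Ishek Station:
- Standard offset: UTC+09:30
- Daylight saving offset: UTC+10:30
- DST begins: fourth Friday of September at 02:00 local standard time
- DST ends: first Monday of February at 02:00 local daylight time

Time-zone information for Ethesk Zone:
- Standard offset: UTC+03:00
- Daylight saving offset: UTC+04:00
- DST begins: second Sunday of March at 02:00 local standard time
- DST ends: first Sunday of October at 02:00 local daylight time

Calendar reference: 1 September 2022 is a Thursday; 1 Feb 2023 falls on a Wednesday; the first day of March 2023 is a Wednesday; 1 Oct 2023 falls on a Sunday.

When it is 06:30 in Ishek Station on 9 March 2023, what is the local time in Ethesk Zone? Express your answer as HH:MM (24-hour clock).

00:00

1 September 2022 is a Thursday, so the first Friday is September 2 and the fourth is September 23.
1 February 2023 is a Wednesday, so the first Monday is February 6.
9 March 2023 does not fall between 23 September 2022 and 6 February 2023, so daylight saving is not in effect and Ishek Station is at UTC+09:30.
06:30 Ishek Station − 9h30m = 21:00 UTC (rolling into the previous day, 8 March 2023).
1 March 2023 is a Wednesday, so the first Sunday is March 5 and the second is March 12.
1 October 2023 is a Sunday, so the first Sunday is October 1.
At the standard offset (UTC+03:00), 21:00 UTC + 3h = 00:00 Ethesk Zone standard time (rolling into the next day, 9 March 2023).
The standard-time date in Ethesk Zone, 9 March 2023, is outside the daylight-saving period (12 March – 1 October), so Ethesk Zone is on standard time, UTC+03:00.
21:00 UTC + 3h = 00:00 Ethesk Zone (rolling into the next day, 9 March 2023).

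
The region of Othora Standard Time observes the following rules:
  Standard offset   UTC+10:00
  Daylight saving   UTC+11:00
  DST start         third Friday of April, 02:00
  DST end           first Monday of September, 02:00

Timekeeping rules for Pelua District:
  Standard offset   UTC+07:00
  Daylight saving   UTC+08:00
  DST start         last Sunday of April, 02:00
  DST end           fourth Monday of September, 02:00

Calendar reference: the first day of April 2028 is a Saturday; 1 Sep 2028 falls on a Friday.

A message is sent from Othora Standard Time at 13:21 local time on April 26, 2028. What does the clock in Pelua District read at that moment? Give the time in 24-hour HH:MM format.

09:21

1 April 2028 is a Saturday, so the first Friday is April 7 and the third is April 21.
1 September 2028 is a Friday, so the first Monday is September 4.
April 26, 2028 lies within the daylight-saving period (21 April – 4 September), so Othora Standard Time is on daylight time, UTC+11:00.
13:21 Othora Standard Time − 11h = 02:21 UTC.
1 April 2028 is a Saturday, so Sundays fall on 2, 9, 16, 23, 30; the last is April 30.
1 September 2028 is a Friday, so the first Monday is September 4 and the fourth is September 25.
At the standard offset (UTC+07:00), 02:21 UTC + 7h = 09:21 Pelua District standard time.
Daylight saving runs 30 April – 25 September; the standard-time date in Pelua District, April 26, 2028, is outside that window, so Pelua District is on standard time at UTC+07:00.
02:21 UTC + 7h = 09:21 Pelua District.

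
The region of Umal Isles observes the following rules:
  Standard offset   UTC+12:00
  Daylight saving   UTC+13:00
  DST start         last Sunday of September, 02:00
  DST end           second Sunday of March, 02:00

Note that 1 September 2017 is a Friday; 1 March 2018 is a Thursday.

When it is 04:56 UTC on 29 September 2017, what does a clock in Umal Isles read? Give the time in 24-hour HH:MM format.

1 September 2017 is a Friday, so Sundays fall on 3, 10, 17, 24; the last is September 24.
1 March 2018 is a Thursday, so the first Sunday is March 4 and the second is March 11.
At the standard offset (UTC+12:00), 04:56 UTC + 12h = 16:56 Umal Isles standard time.
The standard-time date in Umal Isles, 29 September 2017, lies within the daylight-saving period (24 September 2017 – 11 March 2018), so Umal Isles is on daylight time, UTC+13:00.
04:56 UTC + 13h = 17:56 local.

17:56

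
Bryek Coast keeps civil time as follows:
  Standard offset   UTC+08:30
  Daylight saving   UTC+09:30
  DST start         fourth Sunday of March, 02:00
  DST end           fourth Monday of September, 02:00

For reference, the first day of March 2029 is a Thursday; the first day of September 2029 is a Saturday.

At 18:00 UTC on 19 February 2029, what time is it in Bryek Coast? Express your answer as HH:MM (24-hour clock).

02:30

1 March 2029 is a Thursday, so the first Sunday is March 4 and the fourth is March 25.
1 September 2029 is a Saturday, so the first Monday is September 3 and the fourth is September 24.
At the standard offset (UTC+08:30), 18:00 UTC + 8h30m = 02:30 Bryek Coast standard time (rolling into the next day, 20 February 2029).
Daylight saving runs 25 March – 24 September; the standard-time date in Bryek Coast, 20 February 2029, is outside that window, so Bryek Coast is on standard time at UTC+08:30.
18:00 UTC + 8h30m = 02:30 local (rolling into the next day, 20 February 2029).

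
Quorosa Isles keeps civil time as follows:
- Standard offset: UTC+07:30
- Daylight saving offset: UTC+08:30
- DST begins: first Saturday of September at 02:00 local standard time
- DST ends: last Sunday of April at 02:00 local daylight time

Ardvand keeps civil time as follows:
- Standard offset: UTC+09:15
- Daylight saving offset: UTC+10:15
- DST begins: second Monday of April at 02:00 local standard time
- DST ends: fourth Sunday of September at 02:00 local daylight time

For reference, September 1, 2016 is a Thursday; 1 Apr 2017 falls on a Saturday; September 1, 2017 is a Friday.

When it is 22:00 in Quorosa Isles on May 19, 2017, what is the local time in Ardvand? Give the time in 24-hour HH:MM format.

00:45

1 September 2016 is a Thursday, so the first Saturday is September 3.
1 April 2017 is a Saturday, so Sundays fall on 2, 9, 16, 23, 30; the last is April 30.
May 19, 2017 is outside the daylight-saving period (3 September 2016 – 30 April 2017), so Quorosa Isles is on standard time, UTC+07:30.
22:00 Quorosa Isles − 7h30m = 14:30 UTC.
1 April 2017 is a Saturday, so the first Monday is April 3 and the second is April 10.
1 September 2017 is a Friday, so the first Sunday is September 3 and the fourth is September 24.
At the standard offset (UTC+09:15), 14:30 UTC + 9h15m = 23:45 Ardvand standard time.
Daylight saving runs 10 April – 24 September; the standard-time date in Ardvand, May 19, 2017, is inside that window, so Ardvand is at UTC+10:15.
14:30 UTC + 10h15m = 00:45 Ardvand (rolling into the next day, 20 May 2017).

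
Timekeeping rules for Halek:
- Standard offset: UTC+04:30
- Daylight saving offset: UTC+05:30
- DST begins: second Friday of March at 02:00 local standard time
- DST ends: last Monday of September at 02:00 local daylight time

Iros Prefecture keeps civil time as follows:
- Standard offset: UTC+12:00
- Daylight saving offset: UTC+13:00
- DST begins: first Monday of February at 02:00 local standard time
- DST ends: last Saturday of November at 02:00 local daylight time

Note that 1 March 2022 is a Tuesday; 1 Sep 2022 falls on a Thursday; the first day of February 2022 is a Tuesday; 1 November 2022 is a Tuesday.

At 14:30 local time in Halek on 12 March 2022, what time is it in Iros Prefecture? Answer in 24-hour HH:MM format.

22:00

1 March 2022 is a Tuesday, so the first Friday is March 4 and the second is March 11.
1 September 2022 is a Thursday, so Mondays fall on 5, 12, 19, 26; the last is September 26.
12 March 2022 lies within the daylight-saving period (11 March – 26 September), so Halek is on daylight time, UTC+05:30.
14:30 Halek − 5h30m = 09:00 UTC.
1 February 2022 is a Tuesday, so the first Monday is February 7.
1 November 2022 is a Tuesday, so Saturdays fall on 5, 12, 19, 26; the last is November 26.
At the standard offset (UTC+12:00), 09:00 UTC + 12h = 21:00 Iros Prefecture standard time.
The standard-time date in Iros Prefecture, 12 March 2022, falls between 7 February and 26 November, so daylight saving is in effect and Iros Prefecture is at UTC+13:00.
09:00 UTC + 13h = 22:00 Iros Prefecture.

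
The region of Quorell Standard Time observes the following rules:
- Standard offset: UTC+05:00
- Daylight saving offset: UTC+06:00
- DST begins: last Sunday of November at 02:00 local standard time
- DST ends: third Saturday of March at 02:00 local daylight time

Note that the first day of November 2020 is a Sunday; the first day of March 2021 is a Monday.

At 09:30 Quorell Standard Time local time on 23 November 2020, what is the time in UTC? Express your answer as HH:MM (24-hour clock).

1 November 2020 is a Sunday, so Sundays fall on 1, 8, 15, 22, 29; the last is November 29.
1 March 2021 is a Monday, so the first Saturday is March 6 and the third is March 20.
23 November 2020 does not fall between 29 November 2020 and 20 March 2021, so daylight saving is not in effect and Quorell Standard Time is at UTC+05:00.
09:30 local − 5h = 04:30 UTC.

04:30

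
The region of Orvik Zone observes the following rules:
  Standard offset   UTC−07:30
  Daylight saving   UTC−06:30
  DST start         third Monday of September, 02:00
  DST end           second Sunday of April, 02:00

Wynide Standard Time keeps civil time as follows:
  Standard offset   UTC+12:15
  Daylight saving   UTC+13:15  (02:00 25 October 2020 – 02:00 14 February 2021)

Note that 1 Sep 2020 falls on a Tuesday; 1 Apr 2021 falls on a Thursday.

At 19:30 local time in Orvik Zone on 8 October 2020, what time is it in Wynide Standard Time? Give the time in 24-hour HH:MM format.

1 September 2020 is a Tuesday, so the first Monday is September 7 and the third is September 21.
1 April 2021 is a Thursday, so the first Sunday is April 4 and the second is April 11.
8 October 2020 falls between 21 September 2020 and 11 April 2021, so daylight saving is in effect and Orvik Zone is at UTC−06:30.
19:30 Orvik Zone + 6h30m = 02:00 UTC (rolling into the next day, 9 October 2020).
At the standard offset (UTC+12:15), 02:00 UTC + 12h15m = 14:15 Wynide Standard Time standard time.
The standard-time date in Wynide Standard Time, 9 October 2020, is outside the daylight-saving period (25 October 2020 – 14 February 2021), so Wynide Standard Time is on standard time, UTC+12:15.
02:00 UTC + 12h15m = 14:15 Wynide Standard Time.

14:15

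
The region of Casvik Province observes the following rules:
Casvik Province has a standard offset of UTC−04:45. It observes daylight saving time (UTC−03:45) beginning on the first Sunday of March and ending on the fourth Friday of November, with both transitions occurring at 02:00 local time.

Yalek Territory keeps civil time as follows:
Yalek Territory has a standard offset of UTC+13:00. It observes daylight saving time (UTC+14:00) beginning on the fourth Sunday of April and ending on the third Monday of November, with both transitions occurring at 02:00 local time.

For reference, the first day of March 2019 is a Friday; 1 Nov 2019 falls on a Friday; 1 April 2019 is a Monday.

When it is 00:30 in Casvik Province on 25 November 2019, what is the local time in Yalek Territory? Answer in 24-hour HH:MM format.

1 March 2019 is a Friday, so the first Sunday is March 3.
1 November 2019 is a Friday, so the first Friday is November 1 and the fourth is November 22.
Daylight saving runs 3 March – 22 November; 25 November 2019 is outside that window, so Casvik Province is on standard time at UTC−04:45.
00:30 Casvik Province + 4h45m = 05:15 UTC.
1 April 2019 is a Monday, so the first Sunday is April 7 and the fourth is April 28.
1 November 2019 is a Friday, so the first Monday is November 4 and the third is November 18.
At the standard offset (UTC+13:00), 05:15 UTC + 13h = 18:15 Yalek Territory standard time.
The standard-time date in Yalek Territory, 25 November 2019, is outside the daylight-saving period (28 April – 18 November), so Yalek Territory is on standard time, UTC+13:00.
05:15 UTC + 13h = 18:15 Yalek Territory.

18:15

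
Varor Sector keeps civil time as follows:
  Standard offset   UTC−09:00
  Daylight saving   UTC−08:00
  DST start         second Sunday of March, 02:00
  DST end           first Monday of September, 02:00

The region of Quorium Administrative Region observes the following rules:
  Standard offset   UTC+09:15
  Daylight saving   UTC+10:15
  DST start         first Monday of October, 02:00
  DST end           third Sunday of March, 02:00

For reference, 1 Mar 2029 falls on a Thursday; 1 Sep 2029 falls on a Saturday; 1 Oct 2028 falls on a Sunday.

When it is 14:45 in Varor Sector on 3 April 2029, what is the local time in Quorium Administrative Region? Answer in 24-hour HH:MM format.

08:00

1 March 2029 is a Thursday, so the first Sunday is March 4 and the second is March 11.
1 September 2029 is a Saturday, so the first Monday is September 3.
3 April 2029 lies within the daylight-saving period (11 March – 3 September), so Varor Sector is on daylight time, UTC−08:00.
14:45 Varor Sector + 8h = 22:45 UTC.
1 October 2028 is a Sunday, so the first Monday is October 2.
1 March 2029 is a Thursday, so the first Sunday is March 4 and the third is March 18.
At the standard offset (UTC+09:15), 22:45 UTC + 9h15m = 08:00 Quorium Administrative Region standard time (rolling into the next day, 4 April 2029).
The standard-time date in Quorium Administrative Region, 4 April 2029, does not fall between 2 October 2028 and 18 March 2029, so daylight saving is not in effect and Quorium Administrative Region is at UTC+09:15.
22:45 UTC + 9h15m = 08:00 Quorium Administrative Region (rolling into the next day, 4 April 2029).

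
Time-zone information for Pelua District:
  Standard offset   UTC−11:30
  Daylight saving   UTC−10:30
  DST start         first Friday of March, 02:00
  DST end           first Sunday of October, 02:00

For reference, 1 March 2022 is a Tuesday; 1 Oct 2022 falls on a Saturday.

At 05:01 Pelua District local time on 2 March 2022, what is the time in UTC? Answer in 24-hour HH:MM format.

16:31

1 March 2022 is a Tuesday, so the first Friday is March 4.
1 October 2022 is a Saturday, so the first Sunday is October 2.
2 March 2022 is outside the daylight-saving period (4 March – 2 October), so Pelua District is on standard time, UTC−11:30.
05:01 local + 11h30m = 16:31 UTC.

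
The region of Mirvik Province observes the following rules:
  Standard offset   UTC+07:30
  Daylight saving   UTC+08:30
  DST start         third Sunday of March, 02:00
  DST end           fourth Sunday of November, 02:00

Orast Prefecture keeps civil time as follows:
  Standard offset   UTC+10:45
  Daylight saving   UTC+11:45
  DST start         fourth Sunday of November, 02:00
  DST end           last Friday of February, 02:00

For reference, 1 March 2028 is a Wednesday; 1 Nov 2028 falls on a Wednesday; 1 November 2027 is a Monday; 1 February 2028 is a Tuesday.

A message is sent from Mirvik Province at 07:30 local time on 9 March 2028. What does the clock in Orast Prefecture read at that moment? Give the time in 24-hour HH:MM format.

1 March 2028 is a Wednesday, so the first Sunday is March 5 and the third is March 19.
1 November 2028 is a Wednesday, so the first Sunday is November 5 and the fourth is November 26.
9 March 2028 does not fall between 19 March and 26 November, so daylight saving is not in effect and Mirvik Province is at UTC+07:30.
07:30 Mirvik Province − 7h30m = 00:00 UTC.
1 November 2027 is a Monday, so the first Sunday is November 7 and the fourth is November 28.
1 February 2028 is a Tuesday, so Fridays fall on 4, 11, 18, 25; the last is February 25.
At the standard offset (UTC+10:45), 00:00 UTC + 10h45m = 10:45 Orast Prefecture standard time.
The standard-time date in Orast Prefecture, 9 March 2028, is outside the daylight-saving period (28 November 2027 – 25 February 2028), so Orast Prefecture is on standard time, UTC+10:45.
00:00 UTC + 10h45m = 10:45 Orast Prefecture.

10:45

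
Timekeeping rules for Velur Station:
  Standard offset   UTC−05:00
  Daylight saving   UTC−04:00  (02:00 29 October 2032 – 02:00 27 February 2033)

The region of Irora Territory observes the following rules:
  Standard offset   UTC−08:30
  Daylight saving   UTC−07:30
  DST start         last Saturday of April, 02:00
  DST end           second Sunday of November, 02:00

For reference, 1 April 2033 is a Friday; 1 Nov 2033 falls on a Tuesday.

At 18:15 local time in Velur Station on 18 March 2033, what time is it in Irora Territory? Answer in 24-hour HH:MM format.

14:45

18 March 2033 does not fall between 29 October 2032 and 27 February 2033, so daylight saving is not in effect and Velur Station is at UTC−05:00.
18:15 Velur Station + 5h = 23:15 UTC.
1 April 2033 is a Friday, so Saturdays fall on 2, 9, 16, 23, 30; the last is April 30.
1 November 2033 is a Tuesday, so the first Sunday is November 6 and the second is November 13.
At the standard offset (UTC−08:30), 23:15 UTC − 8h30m = 14:45 Irora Territory standard time.
Daylight saving runs 30 April – 13 November; the standard-time date in Irora Territory, 18 March 2033, is outside that window, so Irora Territory is on standard time at UTC−08:30.
23:15 UTC − 8h30m = 14:45 Irora Territory.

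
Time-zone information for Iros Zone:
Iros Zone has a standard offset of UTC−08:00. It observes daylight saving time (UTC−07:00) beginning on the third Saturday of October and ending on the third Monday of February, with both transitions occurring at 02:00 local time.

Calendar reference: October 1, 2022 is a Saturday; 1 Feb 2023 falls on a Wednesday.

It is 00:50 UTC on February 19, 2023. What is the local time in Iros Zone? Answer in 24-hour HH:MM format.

17:50

1 October 2022 is a Saturday, so the first Saturday is October 1 and the third is October 15.
1 February 2023 is a Wednesday, so the first Monday is February 6 and the third is February 20.
At the standard offset (UTC−08:00), 00:50 UTC − 8h = 16:50 Iros Zone standard time (rolling into the previous day, 18 February 2023).
The standard-time date in Iros Zone, February 18, 2023, falls between 15 October 2022 and 20 February 2023, so daylight saving is in effect and Iros Zone is at UTC−07:00.
00:50 UTC − 7h = 17:50 local (rolling into the previous day, 18 February 2023).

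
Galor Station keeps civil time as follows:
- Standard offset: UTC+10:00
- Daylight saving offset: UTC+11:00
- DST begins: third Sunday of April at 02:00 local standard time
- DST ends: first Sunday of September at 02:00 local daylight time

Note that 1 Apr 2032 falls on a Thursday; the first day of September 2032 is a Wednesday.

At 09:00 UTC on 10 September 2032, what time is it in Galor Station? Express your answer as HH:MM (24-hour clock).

19:00

1 April 2032 is a Thursday, so the first Sunday is April 4 and the third is April 18.
1 September 2032 is a Wednesday, so the first Sunday is September 5.
At the standard offset (UTC+10:00), 09:00 UTC + 10h = 19:00 Galor Station standard time.
Daylight saving runs 18 April – 5 September; the standard-time date in Galor Station, 10 September 2032, is outside that window, so Galor Station is on standard time at UTC+10:00.
09:00 UTC + 10h = 19:00 local.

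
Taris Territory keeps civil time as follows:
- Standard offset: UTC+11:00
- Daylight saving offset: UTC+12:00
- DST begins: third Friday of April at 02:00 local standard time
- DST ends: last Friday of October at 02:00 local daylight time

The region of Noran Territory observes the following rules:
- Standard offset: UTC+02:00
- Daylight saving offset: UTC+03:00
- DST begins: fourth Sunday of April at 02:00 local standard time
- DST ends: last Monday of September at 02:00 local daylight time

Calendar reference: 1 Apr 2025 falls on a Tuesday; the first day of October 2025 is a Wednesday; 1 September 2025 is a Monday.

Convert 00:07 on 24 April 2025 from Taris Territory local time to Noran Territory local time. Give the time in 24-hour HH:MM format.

14:07

1 April 2025 is a Tuesday, so the first Friday is April 4 and the third is April 18.
1 October 2025 is a Wednesday, so Fridays fall on 3, 10, 17, 24, 31; the last is October 31.
24 April 2025 falls between 18 April and 31 October, so daylight saving is in effect and Taris Territory is at UTC+12:00.
00:07 Taris Territory − 12h = 12:07 UTC (rolling into the previous day, 23 April 2025).
1 April 2025 is a Tuesday, so the first Sunday is April 6 and the fourth is April 27.
1 September 2025 is a Monday, so Mondays fall on 1, 8, 15, 22, 29; the last is September 29.
At the standard offset (UTC+02:00), 12:07 UTC + 2h = 14:07 Noran Territory standard time.
The standard-time date in Noran Territory, 23 April 2025, is outside the daylight-saving period (27 April – 29 September), so Noran Territory is on standard time, UTC+02:00.
12:07 UTC + 2h = 14:07 Noran Territory.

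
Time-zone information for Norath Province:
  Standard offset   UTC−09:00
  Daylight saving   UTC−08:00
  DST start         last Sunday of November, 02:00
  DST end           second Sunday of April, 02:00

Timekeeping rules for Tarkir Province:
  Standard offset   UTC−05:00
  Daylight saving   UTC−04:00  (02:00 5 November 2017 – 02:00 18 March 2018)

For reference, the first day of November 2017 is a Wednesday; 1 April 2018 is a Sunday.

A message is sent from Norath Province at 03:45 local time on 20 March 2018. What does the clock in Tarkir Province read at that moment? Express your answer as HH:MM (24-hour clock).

1 November 2017 is a Wednesday, so Sundays fall on 5, 12, 19, 26; the last is November 26.
1 April 2018 is a Sunday, so the first Sunday is April 1 and the second is April 8.
20 March 2018 falls between 26 November 2017 and 8 April 2018, so daylight saving is in effect and Norath Province is at UTC−08:00.
03:45 Norath Province + 8h = 11:45 UTC.
At the standard offset (UTC−05:00), 11:45 UTC − 5h = 06:45 Tarkir Province standard time.
Daylight saving runs 5 November 2017 – 18 March 2018; the standard-time date in Tarkir Province, 20 March 2018, is outside that window, so Tarkir Province is on standard time at UTC−05:00.
11:45 UTC − 5h = 06:45 Tarkir Province.

06:45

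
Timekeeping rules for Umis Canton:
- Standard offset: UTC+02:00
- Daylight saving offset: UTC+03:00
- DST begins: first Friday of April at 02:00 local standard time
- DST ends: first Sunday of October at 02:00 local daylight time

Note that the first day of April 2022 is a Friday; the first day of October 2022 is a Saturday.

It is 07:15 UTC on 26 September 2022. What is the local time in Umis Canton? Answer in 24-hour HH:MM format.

10:15

1 April 2022 is a Friday, so the first Friday is April 1.
1 October 2022 is a Saturday, so the first Sunday is October 2.
At the standard offset (UTC+02:00), 07:15 UTC + 2h = 09:15 Umis Canton standard time.
The standard-time date in Umis Canton, 26 September 2022, lies within the daylight-saving period (1 April – 2 October), so Umis Canton is on daylight time, UTC+03:00.
07:15 UTC + 3h = 10:15 local.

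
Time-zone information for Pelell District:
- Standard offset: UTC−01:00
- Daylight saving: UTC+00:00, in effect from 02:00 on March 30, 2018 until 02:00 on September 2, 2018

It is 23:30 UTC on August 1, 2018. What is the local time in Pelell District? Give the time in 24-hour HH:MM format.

23:30

At the standard offset (UTC−01:00), 23:30 UTC − 1h = 22:30 Pelell District standard time.
The standard-time date in Pelell District, August 1, 2018, falls between 30 March and 2 September, so daylight saving is in effect and Pelell District is at UTC+00:00.
23:30 UTC + 0h = 23:30 local.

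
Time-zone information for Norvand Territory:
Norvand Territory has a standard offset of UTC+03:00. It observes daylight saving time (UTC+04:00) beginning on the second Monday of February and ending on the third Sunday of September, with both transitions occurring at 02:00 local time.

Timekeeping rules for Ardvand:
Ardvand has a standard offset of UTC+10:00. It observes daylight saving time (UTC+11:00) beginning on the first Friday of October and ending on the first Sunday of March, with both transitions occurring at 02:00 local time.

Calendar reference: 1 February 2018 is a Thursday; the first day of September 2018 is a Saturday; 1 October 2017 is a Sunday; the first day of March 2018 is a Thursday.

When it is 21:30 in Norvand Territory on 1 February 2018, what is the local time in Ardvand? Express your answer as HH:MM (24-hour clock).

05:30

1 February 2018 is a Thursday, so the first Monday is February 5 and the second is February 12.
1 September 2018 is a Saturday, so the first Sunday is September 2 and the third is September 16.
1 February 2018 is outside the daylight-saving period (12 February – 16 September), so Norvand Territory is on standard time, UTC+03:00.
21:30 Norvand Territory − 3h = 18:30 UTC.
1 October 2017 is a Sunday, so the first Friday is October 6.
1 March 2018 is a Thursday, so the first Sunday is March 4.
At the standard offset (UTC+10:00), 18:30 UTC + 10h = 04:30 Ardvand standard time (rolling into the next day, 2 February 2018).
The standard-time date in Ardvand, 2 February 2018, lies within the daylight-saving period (6 October 2017 – 4 March 2018), so Ardvand is on daylight time, UTC+11:00.
18:30 UTC + 11h = 05:30 Ardvand (rolling into the next day, 2 February 2018).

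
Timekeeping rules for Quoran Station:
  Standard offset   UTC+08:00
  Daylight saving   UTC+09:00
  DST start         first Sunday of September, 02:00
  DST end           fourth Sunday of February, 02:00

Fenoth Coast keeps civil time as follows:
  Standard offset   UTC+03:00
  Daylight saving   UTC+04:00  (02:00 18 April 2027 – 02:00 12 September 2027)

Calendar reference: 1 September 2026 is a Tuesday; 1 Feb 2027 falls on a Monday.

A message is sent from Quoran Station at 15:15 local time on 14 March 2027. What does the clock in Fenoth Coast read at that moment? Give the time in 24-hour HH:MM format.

10:15

1 September 2026 is a Tuesday, so the first Sunday is September 6.
1 February 2027 is a Monday, so the first Sunday is February 7 and the fourth is February 28.
Daylight saving runs 6 September 2026 – 28 February 2027; 14 March 2027 is outside that window, so Quoran Station is on standard time at UTC+08:00.
15:15 Quoran Station − 8h = 07:15 UTC.
At the standard offset (UTC+03:00), 07:15 UTC + 3h = 10:15 Fenoth Coast standard time.
The standard-time date in Fenoth Coast, 14 March 2027, is outside the daylight-saving period (18 April – 12 September), so Fenoth Coast is on standard time, UTC+03:00.
07:15 UTC + 3h = 10:15 Fenoth Coast.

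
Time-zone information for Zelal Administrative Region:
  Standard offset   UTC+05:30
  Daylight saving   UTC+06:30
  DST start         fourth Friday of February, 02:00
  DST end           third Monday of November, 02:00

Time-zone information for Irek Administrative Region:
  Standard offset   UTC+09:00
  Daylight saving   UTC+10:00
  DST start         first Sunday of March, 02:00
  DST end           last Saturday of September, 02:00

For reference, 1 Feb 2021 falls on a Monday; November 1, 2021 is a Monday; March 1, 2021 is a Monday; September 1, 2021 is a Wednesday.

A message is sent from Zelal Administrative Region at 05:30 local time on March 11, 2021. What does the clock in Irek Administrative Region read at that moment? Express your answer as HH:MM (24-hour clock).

09:00

1 February 2021 is a Monday, so the first Friday is February 5 and the fourth is February 26.
1 November 2021 is a Monday, so the first Monday is November 1 and the third is November 15.
March 11, 2021 falls between 26 February and 15 November, so daylight saving is in effect and Zelal Administrative Region is at UTC+06:30.
05:30 Zelal Administrative Region − 6h30m = 23:00 UTC (rolling into the previous day, 10 March 2021).
1 March 2021 is a Monday, so the first Sunday is March 7.
1 September 2021 is a Wednesday, so Saturdays fall on 4, 11, 18, 25; the last is September 25.
At the standard offset (UTC+09:00), 23:00 UTC + 9h = 08:00 Irek Administrative Region standard time (rolling into the next day, 11 March 2021).
Daylight saving runs 7 March – 25 September; the standard-time date in Irek Administrative Region, March 11, 2021, is inside that window, so Irek Administrative Region is at UTC+10:00.
23:00 UTC + 10h = 09:00 Irek Administrative Region (rolling into the next day, 11 March 2021).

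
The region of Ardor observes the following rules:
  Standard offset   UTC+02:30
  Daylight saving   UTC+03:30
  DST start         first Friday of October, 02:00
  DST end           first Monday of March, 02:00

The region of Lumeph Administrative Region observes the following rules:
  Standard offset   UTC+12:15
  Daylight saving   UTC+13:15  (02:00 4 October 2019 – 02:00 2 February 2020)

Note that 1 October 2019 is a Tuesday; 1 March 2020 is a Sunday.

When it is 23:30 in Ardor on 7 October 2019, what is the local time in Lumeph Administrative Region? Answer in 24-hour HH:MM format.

09:15

1 October 2019 is a Tuesday, so the first Friday is October 4.
1 March 2020 is a Sunday, so the first Monday is March 2.
7 October 2019 falls between 4 October 2019 and 2 March 2020, so daylight saving is in effect and Ardor is at UTC+03:30.
23:30 Ardor − 3h30m = 20:00 UTC.
At the standard offset (UTC+12:15), 20:00 UTC + 12h15m = 08:15 Lumeph Administrative Region standard time (rolling into the next day, 8 October 2019).
The standard-time date in Lumeph Administrative Region, 8 October 2019, falls between 4 October 2019 and 2 February 2020, so daylight saving is in effect and Lumeph Administrative Region is at UTC+13:15.
20:00 UTC + 13h15m = 09:15 Lumeph Administrative Region (rolling into the next day, 8 October 2019).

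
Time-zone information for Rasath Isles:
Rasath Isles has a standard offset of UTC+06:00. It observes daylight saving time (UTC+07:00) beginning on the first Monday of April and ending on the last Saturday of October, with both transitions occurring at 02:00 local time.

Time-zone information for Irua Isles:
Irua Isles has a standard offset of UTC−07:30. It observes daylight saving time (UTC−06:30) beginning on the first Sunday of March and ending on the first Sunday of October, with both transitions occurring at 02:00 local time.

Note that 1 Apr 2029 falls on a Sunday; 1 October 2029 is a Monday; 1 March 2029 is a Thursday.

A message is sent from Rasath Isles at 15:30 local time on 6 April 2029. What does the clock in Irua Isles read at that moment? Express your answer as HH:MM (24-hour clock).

1 April 2029 is a Sunday, so the first Monday is April 2.
1 October 2029 is a Monday, so Saturdays fall on 6, 13, 20, 27; the last is October 27.
Daylight saving runs 2 April – 27 October; 6 April 2029 is inside that window, so Rasath Isles is at UTC+07:00.
15:30 Rasath Isles − 7h = 08:30 UTC.
1 March 2029 is a Thursday, so the first Sunday is March 4.
1 October 2029 is a Monday, so the first Sunday is October 7.
At the standard offset (UTC−07:30), 08:30 UTC − 7h30m = 01:00 Irua Isles standard time.
The standard-time date in Irua Isles, 6 April 2029, lies within the daylight-saving period (4 March – 7 October), so Irua Isles is on daylight time, UTC−06:30.
08:30 UTC − 6h30m = 02:00 Irua Isles.

02:00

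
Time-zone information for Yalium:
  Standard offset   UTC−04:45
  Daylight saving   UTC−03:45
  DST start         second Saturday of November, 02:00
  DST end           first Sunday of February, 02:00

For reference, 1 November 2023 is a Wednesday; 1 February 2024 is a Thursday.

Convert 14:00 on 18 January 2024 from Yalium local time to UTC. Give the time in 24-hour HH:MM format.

17:45

1 November 2023 is a Wednesday, so the first Saturday is November 4 and the second is November 11.
1 February 2024 is a Thursday, so the first Sunday is February 4.
18 January 2024 lies within the daylight-saving period (11 November 2023 – 4 February 2024), so Yalium is on daylight time, UTC−03:45.
14:00 local + 3h45m = 17:45 UTC.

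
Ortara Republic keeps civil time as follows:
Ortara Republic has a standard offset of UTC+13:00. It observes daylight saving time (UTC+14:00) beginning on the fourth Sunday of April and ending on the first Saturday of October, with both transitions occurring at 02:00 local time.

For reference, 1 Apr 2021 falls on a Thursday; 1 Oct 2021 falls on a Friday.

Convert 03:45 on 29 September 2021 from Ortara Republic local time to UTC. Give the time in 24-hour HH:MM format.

13:45

1 April 2021 is a Thursday, so the first Sunday is April 4 and the fourth is April 25.
1 October 2021 is a Friday, so the first Saturday is October 2.
29 September 2021 lies within the daylight-saving period (25 April – 2 October), so Ortara Republic is on daylight time, UTC+14:00.
03:45 local − 14h = 13:45 UTC (rolling into the previous day, 28 September 2021).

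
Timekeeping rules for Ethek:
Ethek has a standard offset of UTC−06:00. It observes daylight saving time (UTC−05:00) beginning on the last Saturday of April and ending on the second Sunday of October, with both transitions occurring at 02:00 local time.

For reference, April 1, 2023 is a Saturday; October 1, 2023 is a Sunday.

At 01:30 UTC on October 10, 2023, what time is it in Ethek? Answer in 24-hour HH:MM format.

1 April 2023 is a Saturday, so Saturdays fall on 1, 8, 15, 22, 29; the last is April 29.
1 October 2023 is a Sunday, so the first Sunday is October 1 and the second is October 8.
At the standard offset (UTC−06:00), 01:30 UTC − 6h = 19:30 Ethek standard time (rolling into the previous day, 9 October 2023).
Daylight saving runs 29 April – 8 October; the standard-time date in Ethek, October 9, 2023, is outside that window, so Ethek is on standard time at UTC−06:00.
01:30 UTC − 6h = 19:30 local (rolling into the previous day, 9 October 2023).

19:30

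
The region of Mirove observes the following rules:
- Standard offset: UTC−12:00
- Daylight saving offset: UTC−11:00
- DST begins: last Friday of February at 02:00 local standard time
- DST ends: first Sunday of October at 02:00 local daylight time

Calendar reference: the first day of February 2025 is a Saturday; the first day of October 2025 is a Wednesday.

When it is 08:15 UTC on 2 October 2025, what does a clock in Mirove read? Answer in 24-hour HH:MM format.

1 February 2025 is a Saturday, so Fridays fall on 7, 14, 21, 28; the last is February 28.
1 October 2025 is a Wednesday, so the first Sunday is October 5.
At the standard offset (UTC−12:00), 08:15 UTC − 12h = 20:15 Mirove standard time (rolling into the previous day, 1 October 2025).
The standard-time date in Mirove, 1 October 2025, falls between 28 February and 5 October, so daylight saving is in effect and Mirove is at UTC−11:00.
08:15 UTC − 11h = 21:15 local (rolling into the previous day, 1 October 2025).

21:15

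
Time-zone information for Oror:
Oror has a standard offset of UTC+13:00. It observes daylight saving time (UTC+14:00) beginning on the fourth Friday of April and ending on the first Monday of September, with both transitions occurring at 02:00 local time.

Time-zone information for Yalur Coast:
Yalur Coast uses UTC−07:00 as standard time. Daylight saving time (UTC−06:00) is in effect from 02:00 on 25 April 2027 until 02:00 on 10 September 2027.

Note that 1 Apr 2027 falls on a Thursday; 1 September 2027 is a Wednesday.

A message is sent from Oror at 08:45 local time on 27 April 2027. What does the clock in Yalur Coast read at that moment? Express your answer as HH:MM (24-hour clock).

12:45

1 April 2027 is a Thursday, so the first Friday is April 2 and the fourth is April 23.
1 September 2027 is a Wednesday, so the first Monday is September 6.
27 April 2027 falls between 23 April and 6 September, so daylight saving is in effect and Oror is at UTC+14:00.
08:45 Oror − 14h = 18:45 UTC (rolling into the previous day, 26 April 2027).
At the standard offset (UTC−07:00), 18:45 UTC − 7h = 11:45 Yalur Coast standard time.
The standard-time date in Yalur Coast, 26 April 2027, lies within the daylight-saving period (25 April – 10 September), so Yalur Coast is on daylight time, UTC−06:00.
18:45 UTC − 6h = 12:45 Yalur Coast.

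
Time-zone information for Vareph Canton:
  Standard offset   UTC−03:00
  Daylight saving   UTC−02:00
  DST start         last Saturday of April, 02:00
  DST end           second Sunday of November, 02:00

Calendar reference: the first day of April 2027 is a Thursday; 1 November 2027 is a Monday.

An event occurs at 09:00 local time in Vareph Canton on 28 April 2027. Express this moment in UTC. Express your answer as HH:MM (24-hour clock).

1 April 2027 is a Thursday, so Saturdays fall on 3, 10, 17, 24; the last is April 24.
1 November 2027 is a Monday, so the first Sunday is November 7 and the second is November 14.
28 April 2027 falls between 24 April and 14 November, so daylight saving is in effect and Vareph Canton is at UTC−02:00.
09:00 local + 2h = 11:00 UTC.

11:00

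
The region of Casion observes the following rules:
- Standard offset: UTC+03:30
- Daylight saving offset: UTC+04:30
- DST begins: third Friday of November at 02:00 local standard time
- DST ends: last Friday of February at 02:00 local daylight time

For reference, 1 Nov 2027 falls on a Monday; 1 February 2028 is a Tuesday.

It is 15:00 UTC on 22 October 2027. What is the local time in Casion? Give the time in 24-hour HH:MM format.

1 November 2027 is a Monday, so the first Friday is November 5 and the third is November 19.
1 February 2028 is a Tuesday, so Fridays fall on 4, 11, 18, 25; the last is February 25.
At the standard offset (UTC+03:30), 15:00 UTC + 3h30m = 18:30 Casion standard time.
The standard-time date in Casion, 22 October 2027, does not fall between 19 November 2027 and 25 February 2028, so daylight saving is not in effect and Casion is at UTC+03:30.
15:00 UTC + 3h30m = 18:30 local.

18:30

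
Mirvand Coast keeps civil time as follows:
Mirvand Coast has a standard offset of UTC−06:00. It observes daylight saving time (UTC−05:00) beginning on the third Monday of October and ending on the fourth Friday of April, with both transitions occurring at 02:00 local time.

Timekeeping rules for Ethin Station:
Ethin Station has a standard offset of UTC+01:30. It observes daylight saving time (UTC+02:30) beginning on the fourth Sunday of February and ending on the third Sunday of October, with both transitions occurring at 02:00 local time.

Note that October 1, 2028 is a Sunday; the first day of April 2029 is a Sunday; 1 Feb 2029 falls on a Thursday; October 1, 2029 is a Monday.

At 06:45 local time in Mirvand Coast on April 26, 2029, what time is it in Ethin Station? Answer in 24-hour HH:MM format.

1 October 2028 is a Sunday, so the first Monday is October 2 and the third is October 16.
1 April 2029 is a Sunday, so the first Friday is April 6 and the fourth is April 27.
Daylight saving runs 16 October 2028 – 27 April 2029; April 26, 2029 is inside that window, so Mirvand Coast is at UTC−05:00.
06:45 Mirvand Coast + 5h = 11:45 UTC.
1 February 2029 is a Thursday, so the first Sunday is February 4 and the fourth is February 25.
1 October 2029 is a Monday, so the first Sunday is October 7 and the third is October 21.
At the standard offset (UTC+01:30), 11:45 UTC + 1h30m = 13:15 Ethin Station standard time.
The standard-time date in Ethin Station, April 26, 2029, falls between 25 February and 21 October, so daylight saving is in effect and Ethin Station is at UTC+02:30.
11:45 UTC + 2h30m = 14:15 Ethin Station.

14:15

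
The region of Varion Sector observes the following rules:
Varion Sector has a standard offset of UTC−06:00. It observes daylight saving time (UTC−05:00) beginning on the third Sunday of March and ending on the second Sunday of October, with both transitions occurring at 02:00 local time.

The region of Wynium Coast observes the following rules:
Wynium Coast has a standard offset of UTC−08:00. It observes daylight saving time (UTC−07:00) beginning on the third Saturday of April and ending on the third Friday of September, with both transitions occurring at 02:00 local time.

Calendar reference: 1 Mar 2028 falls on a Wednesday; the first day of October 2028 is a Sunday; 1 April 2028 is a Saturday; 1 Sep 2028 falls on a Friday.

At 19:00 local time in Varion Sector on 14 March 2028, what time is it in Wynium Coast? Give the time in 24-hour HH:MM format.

17:00

1 March 2028 is a Wednesday, so the first Sunday is March 5 and the third is March 19.
1 October 2028 is a Sunday, so the first Sunday is October 1 and the second is October 8.
Daylight saving runs 19 March – 8 October; 14 March 2028 is outside that window, so Varion Sector is on standard time at UTC−06:00.
19:00 Varion Sector + 6h = 01:00 UTC (rolling into the next day, 15 March 2028).
1 April 2028 is a Saturday, so the first Saturday is April 1 and the third is April 15.
1 September 2028 is a Friday, so the first Friday is September 1 and the third is September 15.
At the standard offset (UTC−08:00), 01:00 UTC − 8h = 17:00 Wynium Coast standard time (rolling into the previous day, 14 March 2028).
Daylight saving runs 15 April – 15 September; the standard-time date in Wynium Coast, 14 March 2028, is outside that window, so Wynium Coast is on standard time at UTC−08:00.
01:00 UTC − 8h = 17:00 Wynium Coast (rolling into the previous day, 14 March 2028).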